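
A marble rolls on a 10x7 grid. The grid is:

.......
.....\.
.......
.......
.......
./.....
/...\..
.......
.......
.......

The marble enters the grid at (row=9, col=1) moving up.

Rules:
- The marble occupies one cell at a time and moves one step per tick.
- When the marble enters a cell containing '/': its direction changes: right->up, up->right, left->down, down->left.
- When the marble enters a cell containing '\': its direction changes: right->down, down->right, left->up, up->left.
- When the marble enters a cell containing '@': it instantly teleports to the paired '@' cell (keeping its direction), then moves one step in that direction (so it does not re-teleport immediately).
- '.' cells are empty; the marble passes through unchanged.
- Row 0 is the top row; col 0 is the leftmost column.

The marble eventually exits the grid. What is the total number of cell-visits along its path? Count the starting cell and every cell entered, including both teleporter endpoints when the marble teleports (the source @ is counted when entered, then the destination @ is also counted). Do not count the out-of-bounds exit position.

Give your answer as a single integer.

Answer: 10

Derivation:
Step 1: enter (9,1), '.' pass, move up to (8,1)
Step 2: enter (8,1), '.' pass, move up to (7,1)
Step 3: enter (7,1), '.' pass, move up to (6,1)
Step 4: enter (6,1), '.' pass, move up to (5,1)
Step 5: enter (5,1), '/' deflects up->right, move right to (5,2)
Step 6: enter (5,2), '.' pass, move right to (5,3)
Step 7: enter (5,3), '.' pass, move right to (5,4)
Step 8: enter (5,4), '.' pass, move right to (5,5)
Step 9: enter (5,5), '.' pass, move right to (5,6)
Step 10: enter (5,6), '.' pass, move right to (5,7)
Step 11: at (5,7) — EXIT via right edge, pos 5
Path length (cell visits): 10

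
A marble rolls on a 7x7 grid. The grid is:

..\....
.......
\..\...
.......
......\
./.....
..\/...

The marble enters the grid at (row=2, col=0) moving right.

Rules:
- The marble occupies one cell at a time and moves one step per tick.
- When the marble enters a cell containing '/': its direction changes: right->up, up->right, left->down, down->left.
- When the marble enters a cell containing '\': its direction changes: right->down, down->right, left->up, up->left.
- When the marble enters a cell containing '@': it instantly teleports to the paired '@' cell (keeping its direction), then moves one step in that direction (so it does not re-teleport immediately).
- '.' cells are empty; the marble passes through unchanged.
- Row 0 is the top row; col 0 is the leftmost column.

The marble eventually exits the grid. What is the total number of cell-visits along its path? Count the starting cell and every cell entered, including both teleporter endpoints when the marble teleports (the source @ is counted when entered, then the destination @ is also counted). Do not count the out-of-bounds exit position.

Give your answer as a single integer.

Step 1: enter (2,0), '\' deflects right->down, move down to (3,0)
Step 2: enter (3,0), '.' pass, move down to (4,0)
Step 3: enter (4,0), '.' pass, move down to (5,0)
Step 4: enter (5,0), '.' pass, move down to (6,0)
Step 5: enter (6,0), '.' pass, move down to (7,0)
Step 6: at (7,0) — EXIT via bottom edge, pos 0
Path length (cell visits): 5

Answer: 5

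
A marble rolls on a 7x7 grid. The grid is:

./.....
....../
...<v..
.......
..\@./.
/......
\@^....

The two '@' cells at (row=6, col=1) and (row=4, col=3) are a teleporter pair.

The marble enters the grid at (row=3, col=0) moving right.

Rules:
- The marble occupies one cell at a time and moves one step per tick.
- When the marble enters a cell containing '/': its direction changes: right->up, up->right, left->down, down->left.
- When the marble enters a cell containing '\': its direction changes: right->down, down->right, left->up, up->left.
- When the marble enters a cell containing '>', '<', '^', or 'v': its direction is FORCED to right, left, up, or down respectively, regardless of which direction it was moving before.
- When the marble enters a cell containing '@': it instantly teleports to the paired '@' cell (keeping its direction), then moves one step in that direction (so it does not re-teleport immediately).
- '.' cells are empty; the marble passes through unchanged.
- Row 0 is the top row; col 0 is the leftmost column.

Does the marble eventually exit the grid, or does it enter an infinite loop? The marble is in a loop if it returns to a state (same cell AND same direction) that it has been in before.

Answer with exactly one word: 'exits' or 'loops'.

Answer: exits

Derivation:
Step 1: enter (3,0), '.' pass, move right to (3,1)
Step 2: enter (3,1), '.' pass, move right to (3,2)
Step 3: enter (3,2), '.' pass, move right to (3,3)
Step 4: enter (3,3), '.' pass, move right to (3,4)
Step 5: enter (3,4), '.' pass, move right to (3,5)
Step 6: enter (3,5), '.' pass, move right to (3,6)
Step 7: enter (3,6), '.' pass, move right to (3,7)
Step 8: at (3,7) — EXIT via right edge, pos 3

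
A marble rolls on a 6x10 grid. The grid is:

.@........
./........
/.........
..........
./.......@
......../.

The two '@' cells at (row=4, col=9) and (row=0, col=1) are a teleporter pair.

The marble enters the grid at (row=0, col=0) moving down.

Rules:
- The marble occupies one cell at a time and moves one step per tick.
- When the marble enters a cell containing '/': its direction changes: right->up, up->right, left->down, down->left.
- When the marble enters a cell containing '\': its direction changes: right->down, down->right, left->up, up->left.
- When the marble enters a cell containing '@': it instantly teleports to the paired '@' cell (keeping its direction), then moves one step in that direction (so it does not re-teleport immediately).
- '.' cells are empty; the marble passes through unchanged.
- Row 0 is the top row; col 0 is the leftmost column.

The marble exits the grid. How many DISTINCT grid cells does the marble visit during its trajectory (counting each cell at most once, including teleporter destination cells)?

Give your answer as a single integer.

Answer: 3

Derivation:
Step 1: enter (0,0), '.' pass, move down to (1,0)
Step 2: enter (1,0), '.' pass, move down to (2,0)
Step 3: enter (2,0), '/' deflects down->left, move left to (2,-1)
Step 4: at (2,-1) — EXIT via left edge, pos 2
Distinct cells visited: 3 (path length 3)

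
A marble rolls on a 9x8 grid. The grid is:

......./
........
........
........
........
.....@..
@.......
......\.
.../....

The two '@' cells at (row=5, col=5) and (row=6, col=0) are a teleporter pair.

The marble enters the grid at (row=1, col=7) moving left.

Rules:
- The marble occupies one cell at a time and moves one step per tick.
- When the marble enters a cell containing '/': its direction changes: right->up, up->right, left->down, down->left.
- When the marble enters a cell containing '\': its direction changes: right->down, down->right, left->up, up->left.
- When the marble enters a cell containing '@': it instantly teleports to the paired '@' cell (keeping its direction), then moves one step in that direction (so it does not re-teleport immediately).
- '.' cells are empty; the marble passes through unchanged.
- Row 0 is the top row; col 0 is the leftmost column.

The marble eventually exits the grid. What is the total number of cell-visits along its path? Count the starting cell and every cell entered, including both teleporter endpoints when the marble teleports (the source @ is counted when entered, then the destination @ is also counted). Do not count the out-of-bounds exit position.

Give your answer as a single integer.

Step 1: enter (1,7), '.' pass, move left to (1,6)
Step 2: enter (1,6), '.' pass, move left to (1,5)
Step 3: enter (1,5), '.' pass, move left to (1,4)
Step 4: enter (1,4), '.' pass, move left to (1,3)
Step 5: enter (1,3), '.' pass, move left to (1,2)
Step 6: enter (1,2), '.' pass, move left to (1,1)
Step 7: enter (1,1), '.' pass, move left to (1,0)
Step 8: enter (1,0), '.' pass, move left to (1,-1)
Step 9: at (1,-1) — EXIT via left edge, pos 1
Path length (cell visits): 8

Answer: 8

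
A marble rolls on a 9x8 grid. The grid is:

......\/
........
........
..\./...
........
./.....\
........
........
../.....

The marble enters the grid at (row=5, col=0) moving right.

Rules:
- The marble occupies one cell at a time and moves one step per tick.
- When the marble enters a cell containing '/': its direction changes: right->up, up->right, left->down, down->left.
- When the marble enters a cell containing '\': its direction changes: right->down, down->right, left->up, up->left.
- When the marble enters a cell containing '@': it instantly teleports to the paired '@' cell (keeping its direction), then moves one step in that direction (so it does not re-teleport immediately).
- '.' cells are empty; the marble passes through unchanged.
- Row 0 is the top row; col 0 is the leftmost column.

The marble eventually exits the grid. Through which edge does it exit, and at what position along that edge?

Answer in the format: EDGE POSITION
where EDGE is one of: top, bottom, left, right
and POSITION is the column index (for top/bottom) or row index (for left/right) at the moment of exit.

Answer: top 1

Derivation:
Step 1: enter (5,0), '.' pass, move right to (5,1)
Step 2: enter (5,1), '/' deflects right->up, move up to (4,1)
Step 3: enter (4,1), '.' pass, move up to (3,1)
Step 4: enter (3,1), '.' pass, move up to (2,1)
Step 5: enter (2,1), '.' pass, move up to (1,1)
Step 6: enter (1,1), '.' pass, move up to (0,1)
Step 7: enter (0,1), '.' pass, move up to (-1,1)
Step 8: at (-1,1) — EXIT via top edge, pos 1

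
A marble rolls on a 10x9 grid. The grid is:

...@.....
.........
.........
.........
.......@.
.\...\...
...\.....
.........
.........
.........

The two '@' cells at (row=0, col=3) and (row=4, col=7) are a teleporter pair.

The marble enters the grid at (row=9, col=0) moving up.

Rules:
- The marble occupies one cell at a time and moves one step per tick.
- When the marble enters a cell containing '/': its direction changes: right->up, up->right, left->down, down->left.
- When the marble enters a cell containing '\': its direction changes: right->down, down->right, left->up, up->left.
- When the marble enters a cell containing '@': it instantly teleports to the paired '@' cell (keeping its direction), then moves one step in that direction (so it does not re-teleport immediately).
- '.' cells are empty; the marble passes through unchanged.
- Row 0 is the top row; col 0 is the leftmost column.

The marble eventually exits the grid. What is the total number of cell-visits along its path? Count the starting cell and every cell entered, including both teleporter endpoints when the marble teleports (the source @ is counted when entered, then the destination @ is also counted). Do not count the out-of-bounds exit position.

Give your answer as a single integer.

Step 1: enter (9,0), '.' pass, move up to (8,0)
Step 2: enter (8,0), '.' pass, move up to (7,0)
Step 3: enter (7,0), '.' pass, move up to (6,0)
Step 4: enter (6,0), '.' pass, move up to (5,0)
Step 5: enter (5,0), '.' pass, move up to (4,0)
Step 6: enter (4,0), '.' pass, move up to (3,0)
Step 7: enter (3,0), '.' pass, move up to (2,0)
Step 8: enter (2,0), '.' pass, move up to (1,0)
Step 9: enter (1,0), '.' pass, move up to (0,0)
Step 10: enter (0,0), '.' pass, move up to (-1,0)
Step 11: at (-1,0) — EXIT via top edge, pos 0
Path length (cell visits): 10

Answer: 10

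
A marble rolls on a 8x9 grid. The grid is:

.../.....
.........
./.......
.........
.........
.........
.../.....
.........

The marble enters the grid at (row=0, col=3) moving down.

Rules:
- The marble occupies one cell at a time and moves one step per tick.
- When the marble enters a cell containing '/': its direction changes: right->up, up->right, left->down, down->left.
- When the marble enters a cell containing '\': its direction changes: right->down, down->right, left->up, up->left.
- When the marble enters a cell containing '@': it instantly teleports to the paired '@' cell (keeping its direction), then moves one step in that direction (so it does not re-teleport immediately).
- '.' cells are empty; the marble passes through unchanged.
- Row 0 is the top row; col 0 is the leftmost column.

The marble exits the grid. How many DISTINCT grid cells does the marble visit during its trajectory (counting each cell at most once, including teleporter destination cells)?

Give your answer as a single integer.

Step 1: enter (0,3), '/' deflects down->left, move left to (0,2)
Step 2: enter (0,2), '.' pass, move left to (0,1)
Step 3: enter (0,1), '.' pass, move left to (0,0)
Step 4: enter (0,0), '.' pass, move left to (0,-1)
Step 5: at (0,-1) — EXIT via left edge, pos 0
Distinct cells visited: 4 (path length 4)

Answer: 4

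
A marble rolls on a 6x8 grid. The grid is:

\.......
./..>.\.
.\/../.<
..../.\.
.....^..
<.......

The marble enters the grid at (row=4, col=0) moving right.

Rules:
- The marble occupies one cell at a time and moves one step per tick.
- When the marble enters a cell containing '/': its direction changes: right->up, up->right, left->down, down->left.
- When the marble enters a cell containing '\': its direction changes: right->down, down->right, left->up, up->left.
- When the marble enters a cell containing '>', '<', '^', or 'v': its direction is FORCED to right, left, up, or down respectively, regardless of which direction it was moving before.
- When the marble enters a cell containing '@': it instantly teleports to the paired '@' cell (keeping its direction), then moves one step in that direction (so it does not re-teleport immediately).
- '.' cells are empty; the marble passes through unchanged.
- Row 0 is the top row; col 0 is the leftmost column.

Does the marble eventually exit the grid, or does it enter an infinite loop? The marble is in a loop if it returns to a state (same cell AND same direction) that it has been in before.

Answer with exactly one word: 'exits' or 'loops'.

Answer: loops

Derivation:
Step 1: enter (4,0), '.' pass, move right to (4,1)
Step 2: enter (4,1), '.' pass, move right to (4,2)
Step 3: enter (4,2), '.' pass, move right to (4,3)
Step 4: enter (4,3), '.' pass, move right to (4,4)
Step 5: enter (4,4), '.' pass, move right to (4,5)
Step 6: enter (4,5), '^' forces right->up, move up to (3,5)
Step 7: enter (3,5), '.' pass, move up to (2,5)
Step 8: enter (2,5), '/' deflects up->right, move right to (2,6)
Step 9: enter (2,6), '.' pass, move right to (2,7)
Step 10: enter (2,7), '<' forces right->left, move left to (2,6)
Step 11: enter (2,6), '.' pass, move left to (2,5)
Step 12: enter (2,5), '/' deflects left->down, move down to (3,5)
Step 13: enter (3,5), '.' pass, move down to (4,5)
Step 14: enter (4,5), '^' forces down->up, move up to (3,5)
Step 15: at (3,5) dir=up — LOOP DETECTED (seen before)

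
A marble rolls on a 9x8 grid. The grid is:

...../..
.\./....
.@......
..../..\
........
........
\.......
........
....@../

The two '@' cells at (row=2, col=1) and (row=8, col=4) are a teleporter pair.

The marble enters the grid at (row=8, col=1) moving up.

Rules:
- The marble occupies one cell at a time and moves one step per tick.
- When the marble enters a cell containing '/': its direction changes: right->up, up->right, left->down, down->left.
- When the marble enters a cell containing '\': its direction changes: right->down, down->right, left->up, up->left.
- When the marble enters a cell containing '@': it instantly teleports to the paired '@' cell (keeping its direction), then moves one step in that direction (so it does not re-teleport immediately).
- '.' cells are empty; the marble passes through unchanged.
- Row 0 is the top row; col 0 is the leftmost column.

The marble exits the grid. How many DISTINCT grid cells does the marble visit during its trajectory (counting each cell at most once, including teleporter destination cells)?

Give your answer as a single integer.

Step 1: enter (8,1), '.' pass, move up to (7,1)
Step 2: enter (7,1), '.' pass, move up to (6,1)
Step 3: enter (6,1), '.' pass, move up to (5,1)
Step 4: enter (5,1), '.' pass, move up to (4,1)
Step 5: enter (4,1), '.' pass, move up to (3,1)
Step 6: enter (3,1), '.' pass, move up to (2,1)
Step 7: enter (2,1), '@' teleport (2,1)->(8,4), also enter (8,4), move up to (7,4)
Step 8: enter (7,4), '.' pass, move up to (6,4)
Step 9: enter (6,4), '.' pass, move up to (5,4)
Step 10: enter (5,4), '.' pass, move up to (4,4)
Step 11: enter (4,4), '.' pass, move up to (3,4)
Step 12: enter (3,4), '/' deflects up->right, move right to (3,5)
Step 13: enter (3,5), '.' pass, move right to (3,6)
Step 14: enter (3,6), '.' pass, move right to (3,7)
Step 15: enter (3,7), '\' deflects right->down, move down to (4,7)
Step 16: enter (4,7), '.' pass, move down to (5,7)
Step 17: enter (5,7), '.' pass, move down to (6,7)
Step 18: enter (6,7), '.' pass, move down to (7,7)
Step 19: enter (7,7), '.' pass, move down to (8,7)
Step 20: enter (8,7), '/' deflects down->left, move left to (8,6)
Step 21: enter (8,6), '.' pass, move left to (8,5)
Step 22: enter (8,5), '.' pass, move left to (8,4)
Step 23: enter (8,4), '@' teleport (8,4)->(2,1), also enter (2,1), move left to (2,0)
Step 24: enter (2,0), '.' pass, move left to (2,-1)
Step 25: at (2,-1) — EXIT via left edge, pos 2
Distinct cells visited: 24 (path length 26)

Answer: 24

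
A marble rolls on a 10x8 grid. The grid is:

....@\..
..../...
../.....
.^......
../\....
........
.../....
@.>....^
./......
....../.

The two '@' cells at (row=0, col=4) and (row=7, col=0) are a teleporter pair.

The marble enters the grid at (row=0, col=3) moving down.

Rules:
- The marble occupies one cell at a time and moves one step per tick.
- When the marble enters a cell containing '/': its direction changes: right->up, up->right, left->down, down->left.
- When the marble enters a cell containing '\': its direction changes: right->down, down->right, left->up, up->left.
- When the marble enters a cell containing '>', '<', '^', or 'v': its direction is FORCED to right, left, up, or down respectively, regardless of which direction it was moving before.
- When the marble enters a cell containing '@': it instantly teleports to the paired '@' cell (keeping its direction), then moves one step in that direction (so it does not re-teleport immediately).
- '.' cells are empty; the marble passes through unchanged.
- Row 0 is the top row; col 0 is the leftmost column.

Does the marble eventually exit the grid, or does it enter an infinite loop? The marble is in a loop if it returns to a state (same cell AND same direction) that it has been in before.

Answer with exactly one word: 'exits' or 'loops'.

Answer: exits

Derivation:
Step 1: enter (0,3), '.' pass, move down to (1,3)
Step 2: enter (1,3), '.' pass, move down to (2,3)
Step 3: enter (2,3), '.' pass, move down to (3,3)
Step 4: enter (3,3), '.' pass, move down to (4,3)
Step 5: enter (4,3), '\' deflects down->right, move right to (4,4)
Step 6: enter (4,4), '.' pass, move right to (4,5)
Step 7: enter (4,5), '.' pass, move right to (4,6)
Step 8: enter (4,6), '.' pass, move right to (4,7)
Step 9: enter (4,7), '.' pass, move right to (4,8)
Step 10: at (4,8) — EXIT via right edge, pos 4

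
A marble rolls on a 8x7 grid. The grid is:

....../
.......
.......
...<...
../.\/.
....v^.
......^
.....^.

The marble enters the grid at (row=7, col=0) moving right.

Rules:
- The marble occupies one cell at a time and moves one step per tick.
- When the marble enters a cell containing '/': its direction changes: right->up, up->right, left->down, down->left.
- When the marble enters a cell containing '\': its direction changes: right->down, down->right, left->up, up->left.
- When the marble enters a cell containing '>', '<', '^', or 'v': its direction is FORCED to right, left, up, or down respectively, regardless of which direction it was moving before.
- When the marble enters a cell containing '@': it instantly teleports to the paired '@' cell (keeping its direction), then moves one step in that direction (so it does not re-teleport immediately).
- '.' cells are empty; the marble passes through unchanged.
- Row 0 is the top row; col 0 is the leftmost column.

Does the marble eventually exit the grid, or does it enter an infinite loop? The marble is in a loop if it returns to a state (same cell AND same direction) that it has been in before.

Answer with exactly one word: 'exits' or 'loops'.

Step 1: enter (7,0), '.' pass, move right to (7,1)
Step 2: enter (7,1), '.' pass, move right to (7,2)
Step 3: enter (7,2), '.' pass, move right to (7,3)
Step 4: enter (7,3), '.' pass, move right to (7,4)
Step 5: enter (7,4), '.' pass, move right to (7,5)
Step 6: enter (7,5), '^' forces right->up, move up to (6,5)
Step 7: enter (6,5), '.' pass, move up to (5,5)
Step 8: enter (5,5), '^' forces up->up, move up to (4,5)
Step 9: enter (4,5), '/' deflects up->right, move right to (4,6)
Step 10: enter (4,6), '.' pass, move right to (4,7)
Step 11: at (4,7) — EXIT via right edge, pos 4

Answer: exits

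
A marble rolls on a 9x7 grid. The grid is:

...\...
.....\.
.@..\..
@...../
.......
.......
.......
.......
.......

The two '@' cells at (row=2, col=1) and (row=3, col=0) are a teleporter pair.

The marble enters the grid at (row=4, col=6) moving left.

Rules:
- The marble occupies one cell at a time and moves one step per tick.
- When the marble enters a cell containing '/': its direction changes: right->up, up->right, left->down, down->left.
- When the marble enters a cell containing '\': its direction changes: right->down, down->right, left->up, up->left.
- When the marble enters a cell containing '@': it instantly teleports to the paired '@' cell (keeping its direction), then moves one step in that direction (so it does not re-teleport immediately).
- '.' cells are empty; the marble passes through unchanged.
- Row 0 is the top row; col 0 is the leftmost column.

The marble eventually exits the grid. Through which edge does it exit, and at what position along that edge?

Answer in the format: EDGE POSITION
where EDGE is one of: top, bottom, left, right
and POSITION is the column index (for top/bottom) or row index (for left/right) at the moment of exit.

Answer: left 4

Derivation:
Step 1: enter (4,6), '.' pass, move left to (4,5)
Step 2: enter (4,5), '.' pass, move left to (4,4)
Step 3: enter (4,4), '.' pass, move left to (4,3)
Step 4: enter (4,3), '.' pass, move left to (4,2)
Step 5: enter (4,2), '.' pass, move left to (4,1)
Step 6: enter (4,1), '.' pass, move left to (4,0)
Step 7: enter (4,0), '.' pass, move left to (4,-1)
Step 8: at (4,-1) — EXIT via left edge, pos 4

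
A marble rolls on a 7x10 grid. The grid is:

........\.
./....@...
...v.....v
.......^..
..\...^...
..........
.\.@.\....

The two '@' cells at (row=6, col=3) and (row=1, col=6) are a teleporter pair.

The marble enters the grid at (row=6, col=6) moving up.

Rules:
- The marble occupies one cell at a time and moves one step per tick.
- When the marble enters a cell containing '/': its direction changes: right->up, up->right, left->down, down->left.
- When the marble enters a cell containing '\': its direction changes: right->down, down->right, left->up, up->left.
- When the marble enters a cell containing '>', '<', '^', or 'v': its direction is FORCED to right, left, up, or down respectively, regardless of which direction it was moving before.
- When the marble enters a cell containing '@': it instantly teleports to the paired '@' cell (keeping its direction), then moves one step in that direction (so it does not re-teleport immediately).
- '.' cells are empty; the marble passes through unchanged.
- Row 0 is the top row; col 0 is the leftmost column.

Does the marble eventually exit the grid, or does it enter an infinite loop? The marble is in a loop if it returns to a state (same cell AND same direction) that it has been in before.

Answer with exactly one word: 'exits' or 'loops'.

Step 1: enter (6,6), '.' pass, move up to (5,6)
Step 2: enter (5,6), '.' pass, move up to (4,6)
Step 3: enter (4,6), '^' forces up->up, move up to (3,6)
Step 4: enter (3,6), '.' pass, move up to (2,6)
Step 5: enter (2,6), '.' pass, move up to (1,6)
Step 6: enter (1,6), '@' teleport (1,6)->(6,3), also enter (6,3), move up to (5,3)
Step 7: enter (5,3), '.' pass, move up to (4,3)
Step 8: enter (4,3), '.' pass, move up to (3,3)
Step 9: enter (3,3), '.' pass, move up to (2,3)
Step 10: enter (2,3), 'v' forces up->down, move down to (3,3)
Step 11: enter (3,3), '.' pass, move down to (4,3)
Step 12: enter (4,3), '.' pass, move down to (5,3)
Step 13: enter (5,3), '.' pass, move down to (6,3)
Step 14: enter (6,3), '@' teleport (6,3)->(1,6), also enter (1,6), move down to (2,6)
Step 15: enter (2,6), '.' pass, move down to (3,6)
Step 16: enter (3,6), '.' pass, move down to (4,6)
Step 17: enter (4,6), '^' forces down->up, move up to (3,6)
Step 18: at (3,6) dir=up — LOOP DETECTED (seen before)

Answer: loops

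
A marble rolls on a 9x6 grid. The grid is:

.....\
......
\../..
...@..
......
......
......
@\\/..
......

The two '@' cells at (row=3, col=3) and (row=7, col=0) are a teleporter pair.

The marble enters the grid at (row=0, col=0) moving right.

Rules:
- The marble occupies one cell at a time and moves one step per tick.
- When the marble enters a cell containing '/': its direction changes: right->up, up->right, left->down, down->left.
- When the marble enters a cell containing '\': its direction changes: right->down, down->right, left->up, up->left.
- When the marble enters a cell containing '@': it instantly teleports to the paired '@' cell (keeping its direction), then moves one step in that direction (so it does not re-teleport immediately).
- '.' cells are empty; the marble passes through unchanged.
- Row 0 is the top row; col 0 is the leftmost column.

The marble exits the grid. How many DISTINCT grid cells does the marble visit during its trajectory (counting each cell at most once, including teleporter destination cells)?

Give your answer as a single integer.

Step 1: enter (0,0), '.' pass, move right to (0,1)
Step 2: enter (0,1), '.' pass, move right to (0,2)
Step 3: enter (0,2), '.' pass, move right to (0,3)
Step 4: enter (0,3), '.' pass, move right to (0,4)
Step 5: enter (0,4), '.' pass, move right to (0,5)
Step 6: enter (0,5), '\' deflects right->down, move down to (1,5)
Step 7: enter (1,5), '.' pass, move down to (2,5)
Step 8: enter (2,5), '.' pass, move down to (3,5)
Step 9: enter (3,5), '.' pass, move down to (4,5)
Step 10: enter (4,5), '.' pass, move down to (5,5)
Step 11: enter (5,5), '.' pass, move down to (6,5)
Step 12: enter (6,5), '.' pass, move down to (7,5)
Step 13: enter (7,5), '.' pass, move down to (8,5)
Step 14: enter (8,5), '.' pass, move down to (9,5)
Step 15: at (9,5) — EXIT via bottom edge, pos 5
Distinct cells visited: 14 (path length 14)

Answer: 14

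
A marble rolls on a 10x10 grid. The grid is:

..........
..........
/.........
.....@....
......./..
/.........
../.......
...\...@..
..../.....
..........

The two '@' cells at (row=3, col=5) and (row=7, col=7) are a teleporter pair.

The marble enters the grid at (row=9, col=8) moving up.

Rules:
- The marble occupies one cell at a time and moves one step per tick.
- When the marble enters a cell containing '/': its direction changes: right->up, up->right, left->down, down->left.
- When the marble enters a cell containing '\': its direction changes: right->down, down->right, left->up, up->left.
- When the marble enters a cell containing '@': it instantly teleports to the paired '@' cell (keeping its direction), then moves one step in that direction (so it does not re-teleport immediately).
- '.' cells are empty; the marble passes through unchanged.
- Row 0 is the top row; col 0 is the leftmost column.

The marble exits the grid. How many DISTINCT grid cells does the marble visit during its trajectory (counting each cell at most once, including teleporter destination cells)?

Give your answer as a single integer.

Step 1: enter (9,8), '.' pass, move up to (8,8)
Step 2: enter (8,8), '.' pass, move up to (7,8)
Step 3: enter (7,8), '.' pass, move up to (6,8)
Step 4: enter (6,8), '.' pass, move up to (5,8)
Step 5: enter (5,8), '.' pass, move up to (4,8)
Step 6: enter (4,8), '.' pass, move up to (3,8)
Step 7: enter (3,8), '.' pass, move up to (2,8)
Step 8: enter (2,8), '.' pass, move up to (1,8)
Step 9: enter (1,8), '.' pass, move up to (0,8)
Step 10: enter (0,8), '.' pass, move up to (-1,8)
Step 11: at (-1,8) — EXIT via top edge, pos 8
Distinct cells visited: 10 (path length 10)

Answer: 10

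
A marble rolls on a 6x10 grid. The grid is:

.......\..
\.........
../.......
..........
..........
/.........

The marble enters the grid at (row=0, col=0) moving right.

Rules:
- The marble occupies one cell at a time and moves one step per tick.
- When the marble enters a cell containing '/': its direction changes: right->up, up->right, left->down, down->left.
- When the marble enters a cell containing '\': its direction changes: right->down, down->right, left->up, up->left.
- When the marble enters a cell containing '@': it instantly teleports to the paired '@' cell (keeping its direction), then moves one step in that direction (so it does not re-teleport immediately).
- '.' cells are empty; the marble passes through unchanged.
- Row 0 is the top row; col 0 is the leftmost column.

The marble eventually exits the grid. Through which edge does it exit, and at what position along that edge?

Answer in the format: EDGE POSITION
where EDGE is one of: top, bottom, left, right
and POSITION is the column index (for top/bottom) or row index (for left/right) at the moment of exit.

Step 1: enter (0,0), '.' pass, move right to (0,1)
Step 2: enter (0,1), '.' pass, move right to (0,2)
Step 3: enter (0,2), '.' pass, move right to (0,3)
Step 4: enter (0,3), '.' pass, move right to (0,4)
Step 5: enter (0,4), '.' pass, move right to (0,5)
Step 6: enter (0,5), '.' pass, move right to (0,6)
Step 7: enter (0,6), '.' pass, move right to (0,7)
Step 8: enter (0,7), '\' deflects right->down, move down to (1,7)
Step 9: enter (1,7), '.' pass, move down to (2,7)
Step 10: enter (2,7), '.' pass, move down to (3,7)
Step 11: enter (3,7), '.' pass, move down to (4,7)
Step 12: enter (4,7), '.' pass, move down to (5,7)
Step 13: enter (5,7), '.' pass, move down to (6,7)
Step 14: at (6,7) — EXIT via bottom edge, pos 7

Answer: bottom 7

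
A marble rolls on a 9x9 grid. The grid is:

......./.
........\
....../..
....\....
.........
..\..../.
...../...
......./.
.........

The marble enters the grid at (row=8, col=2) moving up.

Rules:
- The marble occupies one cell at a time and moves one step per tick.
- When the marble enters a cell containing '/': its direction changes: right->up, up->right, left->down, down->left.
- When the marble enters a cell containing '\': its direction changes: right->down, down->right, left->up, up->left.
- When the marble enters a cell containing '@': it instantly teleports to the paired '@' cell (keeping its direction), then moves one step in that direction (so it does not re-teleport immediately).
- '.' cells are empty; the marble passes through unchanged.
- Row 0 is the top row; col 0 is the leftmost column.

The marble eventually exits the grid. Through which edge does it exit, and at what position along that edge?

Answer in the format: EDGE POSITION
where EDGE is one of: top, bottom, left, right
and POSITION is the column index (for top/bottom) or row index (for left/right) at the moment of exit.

Answer: left 5

Derivation:
Step 1: enter (8,2), '.' pass, move up to (7,2)
Step 2: enter (7,2), '.' pass, move up to (6,2)
Step 3: enter (6,2), '.' pass, move up to (5,2)
Step 4: enter (5,2), '\' deflects up->left, move left to (5,1)
Step 5: enter (5,1), '.' pass, move left to (5,0)
Step 6: enter (5,0), '.' pass, move left to (5,-1)
Step 7: at (5,-1) — EXIT via left edge, pos 5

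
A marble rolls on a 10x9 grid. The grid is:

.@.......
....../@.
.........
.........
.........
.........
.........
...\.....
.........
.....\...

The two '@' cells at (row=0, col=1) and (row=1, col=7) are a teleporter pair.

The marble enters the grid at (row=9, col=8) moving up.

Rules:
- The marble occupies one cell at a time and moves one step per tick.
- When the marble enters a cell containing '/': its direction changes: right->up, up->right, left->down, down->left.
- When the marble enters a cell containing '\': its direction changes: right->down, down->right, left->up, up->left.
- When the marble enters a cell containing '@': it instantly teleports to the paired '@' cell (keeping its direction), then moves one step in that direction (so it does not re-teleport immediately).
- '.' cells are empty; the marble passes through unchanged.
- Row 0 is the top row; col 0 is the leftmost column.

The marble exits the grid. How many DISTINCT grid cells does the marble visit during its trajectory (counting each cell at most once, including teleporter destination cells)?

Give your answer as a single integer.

Answer: 10

Derivation:
Step 1: enter (9,8), '.' pass, move up to (8,8)
Step 2: enter (8,8), '.' pass, move up to (7,8)
Step 3: enter (7,8), '.' pass, move up to (6,8)
Step 4: enter (6,8), '.' pass, move up to (5,8)
Step 5: enter (5,8), '.' pass, move up to (4,8)
Step 6: enter (4,8), '.' pass, move up to (3,8)
Step 7: enter (3,8), '.' pass, move up to (2,8)
Step 8: enter (2,8), '.' pass, move up to (1,8)
Step 9: enter (1,8), '.' pass, move up to (0,8)
Step 10: enter (0,8), '.' pass, move up to (-1,8)
Step 11: at (-1,8) — EXIT via top edge, pos 8
Distinct cells visited: 10 (path length 10)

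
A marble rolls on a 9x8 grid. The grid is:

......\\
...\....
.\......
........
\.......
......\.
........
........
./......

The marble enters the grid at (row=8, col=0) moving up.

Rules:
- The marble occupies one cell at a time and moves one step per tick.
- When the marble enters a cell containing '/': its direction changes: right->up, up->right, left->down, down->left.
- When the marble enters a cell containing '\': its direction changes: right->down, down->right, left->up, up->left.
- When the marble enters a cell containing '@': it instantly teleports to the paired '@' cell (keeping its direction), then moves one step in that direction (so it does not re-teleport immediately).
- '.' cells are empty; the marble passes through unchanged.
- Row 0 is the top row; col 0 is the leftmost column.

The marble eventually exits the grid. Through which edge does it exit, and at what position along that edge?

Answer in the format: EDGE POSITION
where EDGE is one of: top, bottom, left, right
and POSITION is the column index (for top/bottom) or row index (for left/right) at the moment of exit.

Answer: left 4

Derivation:
Step 1: enter (8,0), '.' pass, move up to (7,0)
Step 2: enter (7,0), '.' pass, move up to (6,0)
Step 3: enter (6,0), '.' pass, move up to (5,0)
Step 4: enter (5,0), '.' pass, move up to (4,0)
Step 5: enter (4,0), '\' deflects up->left, move left to (4,-1)
Step 6: at (4,-1) — EXIT via left edge, pos 4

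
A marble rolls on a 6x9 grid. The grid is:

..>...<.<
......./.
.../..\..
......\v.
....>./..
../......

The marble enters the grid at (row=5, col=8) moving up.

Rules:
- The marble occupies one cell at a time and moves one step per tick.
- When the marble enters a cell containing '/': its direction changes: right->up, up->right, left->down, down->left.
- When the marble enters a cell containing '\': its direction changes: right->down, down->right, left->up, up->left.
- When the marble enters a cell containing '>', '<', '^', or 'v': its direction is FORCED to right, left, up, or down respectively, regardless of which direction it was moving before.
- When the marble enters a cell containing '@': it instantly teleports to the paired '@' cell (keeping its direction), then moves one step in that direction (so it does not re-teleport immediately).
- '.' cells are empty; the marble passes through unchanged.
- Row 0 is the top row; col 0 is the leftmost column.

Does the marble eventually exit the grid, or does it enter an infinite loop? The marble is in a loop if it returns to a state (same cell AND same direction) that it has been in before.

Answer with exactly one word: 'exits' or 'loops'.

Step 1: enter (5,8), '.' pass, move up to (4,8)
Step 2: enter (4,8), '.' pass, move up to (3,8)
Step 3: enter (3,8), '.' pass, move up to (2,8)
Step 4: enter (2,8), '.' pass, move up to (1,8)
Step 5: enter (1,8), '.' pass, move up to (0,8)
Step 6: enter (0,8), '<' forces up->left, move left to (0,7)
Step 7: enter (0,7), '.' pass, move left to (0,6)
Step 8: enter (0,6), '<' forces left->left, move left to (0,5)
Step 9: enter (0,5), '.' pass, move left to (0,4)
Step 10: enter (0,4), '.' pass, move left to (0,3)
Step 11: enter (0,3), '.' pass, move left to (0,2)
Step 12: enter (0,2), '>' forces left->right, move right to (0,3)
Step 13: enter (0,3), '.' pass, move right to (0,4)
Step 14: enter (0,4), '.' pass, move right to (0,5)
Step 15: enter (0,5), '.' pass, move right to (0,6)
Step 16: enter (0,6), '<' forces right->left, move left to (0,5)
Step 17: at (0,5) dir=left — LOOP DETECTED (seen before)

Answer: loops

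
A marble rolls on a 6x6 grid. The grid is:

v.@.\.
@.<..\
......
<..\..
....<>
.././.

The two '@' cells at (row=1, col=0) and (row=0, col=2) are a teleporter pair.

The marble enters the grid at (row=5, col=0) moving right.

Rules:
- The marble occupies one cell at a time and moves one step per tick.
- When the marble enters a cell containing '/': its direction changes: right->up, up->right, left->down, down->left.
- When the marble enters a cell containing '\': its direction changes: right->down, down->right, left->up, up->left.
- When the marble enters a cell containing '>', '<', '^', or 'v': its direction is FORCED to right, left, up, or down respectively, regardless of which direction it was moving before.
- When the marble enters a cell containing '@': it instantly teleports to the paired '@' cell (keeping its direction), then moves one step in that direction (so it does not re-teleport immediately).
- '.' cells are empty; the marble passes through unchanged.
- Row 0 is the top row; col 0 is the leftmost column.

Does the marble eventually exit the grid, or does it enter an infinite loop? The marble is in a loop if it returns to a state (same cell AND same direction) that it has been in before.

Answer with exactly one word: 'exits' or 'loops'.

Answer: loops

Derivation:
Step 1: enter (5,0), '.' pass, move right to (5,1)
Step 2: enter (5,1), '.' pass, move right to (5,2)
Step 3: enter (5,2), '/' deflects right->up, move up to (4,2)
Step 4: enter (4,2), '.' pass, move up to (3,2)
Step 5: enter (3,2), '.' pass, move up to (2,2)
Step 6: enter (2,2), '.' pass, move up to (1,2)
Step 7: enter (1,2), '<' forces up->left, move left to (1,1)
Step 8: enter (1,1), '.' pass, move left to (1,0)
Step 9: enter (1,0), '@' teleport (1,0)->(0,2), also enter (0,2), move left to (0,1)
Step 10: enter (0,1), '.' pass, move left to (0,0)
Step 11: enter (0,0), 'v' forces left->down, move down to (1,0)
Step 12: enter (1,0), '@' teleport (1,0)->(0,2), also enter (0,2), move down to (1,2)
Step 13: enter (1,2), '<' forces down->left, move left to (1,1)
Step 14: at (1,1) dir=left — LOOP DETECTED (seen before)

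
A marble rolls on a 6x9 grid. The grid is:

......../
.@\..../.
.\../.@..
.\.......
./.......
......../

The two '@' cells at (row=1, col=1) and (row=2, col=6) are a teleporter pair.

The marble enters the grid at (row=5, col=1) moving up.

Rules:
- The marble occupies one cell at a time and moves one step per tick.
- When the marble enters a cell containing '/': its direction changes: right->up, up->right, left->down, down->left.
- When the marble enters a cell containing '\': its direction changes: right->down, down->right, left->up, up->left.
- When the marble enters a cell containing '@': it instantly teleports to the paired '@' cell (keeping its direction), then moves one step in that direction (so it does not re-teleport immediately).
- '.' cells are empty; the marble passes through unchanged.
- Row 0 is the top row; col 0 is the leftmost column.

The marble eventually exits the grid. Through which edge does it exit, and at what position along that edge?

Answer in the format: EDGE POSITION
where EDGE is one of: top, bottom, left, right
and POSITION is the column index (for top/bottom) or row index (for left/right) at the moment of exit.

Step 1: enter (5,1), '.' pass, move up to (4,1)
Step 2: enter (4,1), '/' deflects up->right, move right to (4,2)
Step 3: enter (4,2), '.' pass, move right to (4,3)
Step 4: enter (4,3), '.' pass, move right to (4,4)
Step 5: enter (4,4), '.' pass, move right to (4,5)
Step 6: enter (4,5), '.' pass, move right to (4,6)
Step 7: enter (4,6), '.' pass, move right to (4,7)
Step 8: enter (4,7), '.' pass, move right to (4,8)
Step 9: enter (4,8), '.' pass, move right to (4,9)
Step 10: at (4,9) — EXIT via right edge, pos 4

Answer: right 4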